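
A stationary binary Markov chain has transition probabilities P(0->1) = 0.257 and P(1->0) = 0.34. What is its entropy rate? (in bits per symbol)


Stationary distribution: pi_0 = p10/(p01+p10) = 0.5695, pi_1 = 0.4305. Entropy rate H' = pi_0*H(p01) + pi_1*H(p10) = 0.5695*0.8222 + 0.4305*0.9248 = 0.8664

0.8664 bits/symbol


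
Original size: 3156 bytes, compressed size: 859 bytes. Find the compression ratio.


Ratio = original / compressed = 3156 / 859 = 3.674

3.674


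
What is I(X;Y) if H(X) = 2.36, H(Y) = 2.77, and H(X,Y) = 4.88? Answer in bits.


I(X;Y) = H(X) + H(Y) - H(X,Y) = 2.36 + 2.77 - 4.88 = 0.25

0.25 bits


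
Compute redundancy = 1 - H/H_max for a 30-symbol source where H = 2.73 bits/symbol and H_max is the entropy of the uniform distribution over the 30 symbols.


H_max = log2(K) = log2(30) = 4.9069 bits/symbol. Redundancy = 1 - H/H_max = 1 - 2.73/4.9069 = 1 - 0.5564 = 0.4436

0.4436


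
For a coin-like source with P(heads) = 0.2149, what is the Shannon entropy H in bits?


H = -p*log2(p) - (1-p)*log2(1-p). -0.2149*log2(0.2149) = 0.476705; -0.7851*log2(0.7851) = 0.274040. H = 0.476705 + 0.274040 = 0.7507

0.7507 bits


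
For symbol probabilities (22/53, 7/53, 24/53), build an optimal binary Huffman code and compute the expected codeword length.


Huffman construction (repeatedly merge the two least-probable nodes; each merge adds 1 bit to every symbol beneath it): 7/53 + 22/53 = 29/53; 24/53 + 29/53 = 1. Resulting codeword lengths (in the order the probabilities were given): (2, 2, 1). L_avg = sum(p_i * l_i) = 22/53*2 + 7/53*2 + 24/53*1 = 82/53 = 1.5472

1.5472 bits


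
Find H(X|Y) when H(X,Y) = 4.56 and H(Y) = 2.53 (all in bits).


H(X|Y) = H(X,Y) - H(Y) = 4.56 - 2.53 = 2.03

2.03 bits


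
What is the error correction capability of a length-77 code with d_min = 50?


Correction capability = floor((d-1)/2) = floor((50-1)/2) = 24

24 errors


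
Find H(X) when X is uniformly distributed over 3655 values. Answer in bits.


H = log2(n) = log2(3655) = 11.8357

11.8357 bits


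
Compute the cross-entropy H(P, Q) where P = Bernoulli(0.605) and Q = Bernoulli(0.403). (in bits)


H(P,Q) = -p*log2(q) - (1-p)*log2(1-q). -0.605*log2(0.403) = 0.793245; -0.395*log2(0.597) = 0.293958. H(P,Q) = 0.793245 + 0.293958 = 1.0872

1.0872 bits


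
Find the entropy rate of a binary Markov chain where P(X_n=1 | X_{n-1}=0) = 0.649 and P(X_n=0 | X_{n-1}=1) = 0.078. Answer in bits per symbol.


Stationary distribution: pi_0 = p10/(p01+p10) = 0.1073, pi_1 = 0.8927. Entropy rate H' = pi_0*H(p01) + pi_1*H(p10) = 0.1073*0.935 + 0.8927*0.3951 = 0.453

0.453 bits/symbol


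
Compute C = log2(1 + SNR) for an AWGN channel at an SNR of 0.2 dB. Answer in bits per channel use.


SNR_linear = 10^(0.2/10) = 1.0471; C = log2(1 + SNR_linear) = log2(1 + 1.0471) = 1.0336

1.0336 bits/channel use


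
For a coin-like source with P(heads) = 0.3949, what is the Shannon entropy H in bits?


H = -p*log2(p) - (1-p)*log2(1-p). -0.3949*log2(0.3949) = 0.529340; -0.6051*log2(0.6051) = 0.438549. H = 0.529340 + 0.438549 = 0.9679

0.9679 bits


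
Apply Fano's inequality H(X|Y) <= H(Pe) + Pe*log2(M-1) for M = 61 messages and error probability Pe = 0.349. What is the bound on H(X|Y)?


H(Pe) = -Pe*log2(Pe) - (1-Pe)*log2(1-Pe) = -0.349*log2(0.349) - 0.651*log2(0.651) = 0.530027 + 0.403145 = 0.9332. Pe*log2(M-1) = 0.349*log2(60) = 2.061505. Bound = H(Pe) + Pe*log2(M-1) = 0.530027 + 0.403145 + 2.061505 = 2.9947

2.9947 bits


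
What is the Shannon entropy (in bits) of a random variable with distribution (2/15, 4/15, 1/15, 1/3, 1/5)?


H = -sum(p_i * log2(p_i)). Terms: -(2/15)*log2(2/15) = 0.387585; -(4/15)*log2(4/15) = 0.508504; -(1/15)*log2(1/15) = 0.260459; -(1/3)*log2(1/3) = 0.528321; -(1/5)*log2(1/5) = 0.464386. H = 0.387585 + 0.508504 + 0.260459 + 0.528321 + 0.464386 = 2.1493

2.1493 bits


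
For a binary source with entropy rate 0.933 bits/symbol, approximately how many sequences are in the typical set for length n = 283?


log2|A_typical| = nH = 283 * 0.933 = 264.039, so |A_typical| ~ 2^264.039 = 3.046e+79

3.046e+79


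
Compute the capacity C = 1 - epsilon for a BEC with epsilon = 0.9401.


C = 1 - epsilon = 1 - 0.9401 = 0.0599

0.0599 bits


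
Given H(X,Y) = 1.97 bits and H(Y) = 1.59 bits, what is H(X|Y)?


H(X|Y) = H(X,Y) - H(Y) = 1.97 - 1.59 = 0.38

0.38 bits


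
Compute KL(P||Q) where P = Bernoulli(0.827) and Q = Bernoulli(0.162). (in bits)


KL = p*log2(p/q) + (1-p)*log2((1-p)/(1-q)) = 0.827*log2(0.827/0.162) + 0.173*log2(0.173/0.838) = 1.5512

1.5512 bits


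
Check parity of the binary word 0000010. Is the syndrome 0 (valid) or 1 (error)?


Syndrome = XOR of all bits = 0 XOR 0 XOR 0 XOR 0 XOR 0 XOR 1 XOR 0 = 1

1


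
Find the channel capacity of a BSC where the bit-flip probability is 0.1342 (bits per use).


H(p) = -p*log2(p) - (1-p)*log2(1-p) = -0.1342*log2(0.1342) - 0.8658*log2(0.8658) = 0.388850 + 0.179995 = 0.5688. C = 1 - H(p) = 1 - 0.5688 = 0.4312

0.4312 bits


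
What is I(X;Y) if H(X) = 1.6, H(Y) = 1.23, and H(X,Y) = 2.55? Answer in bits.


I(X;Y) = H(X) + H(Y) - H(X,Y) = 1.6 + 1.23 - 2.55 = 0.28

0.28 bits


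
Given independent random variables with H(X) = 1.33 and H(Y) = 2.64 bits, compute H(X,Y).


For independent variables, H(X,Y) = H(X) + H(Y) = 1.33 + 2.64 = 3.97

3.97 bits


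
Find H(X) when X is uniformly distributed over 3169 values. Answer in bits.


H = log2(n) = log2(3169) = 11.6298

11.6298 bits


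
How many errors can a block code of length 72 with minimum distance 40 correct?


Correction capability = floor((d-1)/2) = floor((40-1)/2) = 19

19 errors


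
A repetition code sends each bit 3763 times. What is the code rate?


Rate = k/n = 1/3763

1/3763


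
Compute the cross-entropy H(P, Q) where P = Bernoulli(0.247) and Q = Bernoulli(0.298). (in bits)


H(P,Q) = -p*log2(q) - (1-p)*log2(1-q). -0.247*log2(0.298) = 0.431414; -0.753*log2(0.702) = 0.384374. H(P,Q) = 0.431414 + 0.384374 = 0.8158

0.8158 bits


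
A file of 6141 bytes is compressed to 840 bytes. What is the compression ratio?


Ratio = original / compressed = 6141 / 840 = 7.3107

7.3107


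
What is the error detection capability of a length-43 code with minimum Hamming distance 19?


Detection capability = d_min - 1 = 19 - 1 = 18

18 errors


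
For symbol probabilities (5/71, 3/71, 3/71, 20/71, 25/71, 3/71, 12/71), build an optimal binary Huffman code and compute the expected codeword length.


Huffman construction (repeatedly merge the two least-probable nodes; each merge adds 1 bit to every symbol beneath it): 3/71 + 3/71 = 6/71; 3/71 + 5/71 = 8/71; 6/71 + 8/71 = 14/71; 12/71 + 14/71 = 26/71; 20/71 + 25/71 = 45/71; 26/71 + 45/71 = 1. Resulting codeword lengths (in the order the probabilities were given): (4, 4, 4, 2, 2, 4, 2). L_avg = sum(p_i * l_i) = 5/71*4 + 3/71*4 + 3/71*4 + 20/71*2 + 25/71*2 + 3/71*4 + 12/71*2 = 170/71 = 2.3944

2.3944 bits


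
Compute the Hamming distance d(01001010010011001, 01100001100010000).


Count differing positions: . . ^ . ^ . ^ ^ ^ ^ . . . ^ . . ^ = 8 differences

8


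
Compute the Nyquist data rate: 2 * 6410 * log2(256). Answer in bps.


Rate = 2 * B * log2(M) = 2 * 6410 * 8.0 = 102560.0

102560.0 bps


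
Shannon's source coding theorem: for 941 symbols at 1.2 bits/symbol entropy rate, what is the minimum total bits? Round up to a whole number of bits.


Minimum bits >= n * H = 941 * 1.2 = 1129.2, rounded up to a whole number of bits = 1130

1130 bits


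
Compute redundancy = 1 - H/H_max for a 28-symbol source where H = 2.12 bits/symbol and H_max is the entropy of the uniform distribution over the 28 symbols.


H_max = log2(K) = log2(28) = 4.8074 bits/symbol. Redundancy = 1 - H/H_max = 1 - 2.12/4.8074 = 1 - 0.441 = 0.559

0.559


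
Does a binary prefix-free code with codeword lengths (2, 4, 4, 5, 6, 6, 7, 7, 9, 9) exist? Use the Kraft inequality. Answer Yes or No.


Kraft sum = sum(2^(-l_i)) = 0.457, need <= 1. Result: satisfied (a binary prefix-free code with these lengths exists)

Yes


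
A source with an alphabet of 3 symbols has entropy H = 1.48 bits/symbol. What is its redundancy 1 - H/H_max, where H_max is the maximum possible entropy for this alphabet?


H_max = log2(K) = log2(3) = 1.585 bits/symbol. Redundancy = 1 - H/H_max = 1 - 1.48/1.585 = 1 - 0.9338 = 0.0662

0.0662


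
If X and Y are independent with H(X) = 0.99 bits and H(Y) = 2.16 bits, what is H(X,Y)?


For independent variables, H(X,Y) = H(X) + H(Y) = 0.99 + 2.16 = 3.15

3.15 bits


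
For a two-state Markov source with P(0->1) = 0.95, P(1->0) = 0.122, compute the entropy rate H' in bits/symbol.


Stationary distribution: pi_0 = p10/(p01+p10) = 0.1138, pi_1 = 0.8862. Entropy rate H' = pi_0*H(p01) + pi_1*H(p10) = 0.1138*0.2864 + 0.8862*0.5351 = 0.5068

0.5068 bits/symbol


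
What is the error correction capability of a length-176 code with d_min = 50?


Correction capability = floor((d-1)/2) = floor((50-1)/2) = 24

24 errors


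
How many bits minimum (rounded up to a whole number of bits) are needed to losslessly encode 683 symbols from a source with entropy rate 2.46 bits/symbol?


Minimum bits >= n * H = 683 * 2.46 = 1680.18, rounded up to a whole number of bits = 1681

1681 bits


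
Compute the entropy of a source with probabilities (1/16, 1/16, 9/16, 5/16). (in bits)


H = -sum(p_i * log2(p_i)). Terms: -(1/16)*log2(1/16) = 0.250000; -(1/16)*log2(1/16) = 0.250000; -(9/16)*log2(9/16) = 0.466917; -(5/16)*log2(5/16) = 0.524397. H = 0.250000 + 0.250000 + 0.466917 + 0.524397 = 1.4913

1.4913 bits


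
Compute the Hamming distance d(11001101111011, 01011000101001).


Count differing positions: ^ . . ^ . ^ . ^ . ^ . . ^ . = 6 differences

6


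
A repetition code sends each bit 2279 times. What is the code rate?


Rate = k/n = 1/2279

1/2279


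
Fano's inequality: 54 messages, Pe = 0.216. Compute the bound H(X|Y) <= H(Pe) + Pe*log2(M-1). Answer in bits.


H(Pe) = -Pe*log2(Pe) - (1-Pe)*log2(1-Pe) = -0.216*log2(0.216) - 0.784*log2(0.784) = 0.477554 + 0.275242 = 0.7528. Pe*log2(M-1) = 0.216*log2(53) = 1.237231. Bound = H(Pe) + Pe*log2(M-1) = 0.477554 + 0.275242 + 1.237231 = 1.99

1.99 bits


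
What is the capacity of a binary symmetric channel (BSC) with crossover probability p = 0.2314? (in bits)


H(p) = -p*log2(p) - (1-p)*log2(1-p) = -0.2314*log2(0.2314) - 0.7686*log2(0.7686) = 0.488610 + 0.291834 = 0.7804. C = 1 - H(p) = 1 - 0.7804 = 0.2196

0.2196 bits


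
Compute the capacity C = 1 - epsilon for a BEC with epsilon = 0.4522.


C = 1 - epsilon = 1 - 0.4522 = 0.5478

0.5478 bits


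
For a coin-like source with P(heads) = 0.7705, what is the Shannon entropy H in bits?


H = -p*log2(p) - (1-p)*log2(1-p). -0.7705*log2(0.7705) = 0.289811; -0.2295*log2(0.2295) = 0.487328. H = 0.289811 + 0.487328 = 0.7771

0.7771 bits


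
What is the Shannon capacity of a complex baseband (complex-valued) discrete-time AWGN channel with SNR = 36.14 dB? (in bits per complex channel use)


SNR_linear = 10^(36.14/10) = 4111.4972; C = log2(1 + SNR_linear) = log2(1 + 4111.4972) = 12.0058

12.0058 bits/channel use


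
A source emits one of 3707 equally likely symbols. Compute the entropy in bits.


H = log2(n) = log2(3707) = 11.856

11.856 bits


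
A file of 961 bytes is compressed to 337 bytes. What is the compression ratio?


Ratio = original / compressed = 961 / 337 = 2.8516

2.8516


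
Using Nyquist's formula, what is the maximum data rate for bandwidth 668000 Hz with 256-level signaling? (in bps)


Rate = 2 * B * log2(M) = 2 * 668000 * 8.0 = 10688000.0

10688000.0 bps


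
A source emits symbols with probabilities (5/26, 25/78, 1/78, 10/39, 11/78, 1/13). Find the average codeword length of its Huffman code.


Huffman construction (repeatedly merge the two least-probable nodes; each merge adds 1 bit to every symbol beneath it): 1/78 + 1/13 = 7/78; 7/78 + 11/78 = 3/13; 5/26 + 3/13 = 11/26; 10/39 + 25/78 = 15/26; 11/26 + 15/26 = 1. Resulting codeword lengths (in the order the probabilities were given): (2, 2, 4, 2, 3, 4). L_avg = sum(p_i * l_i) = 5/26*2 + 25/78*2 + 1/78*4 + 10/39*2 + 11/78*3 + 1/13*4 = 181/78 = 2.3205

2.3205 bits


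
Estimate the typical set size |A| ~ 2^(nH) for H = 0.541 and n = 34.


log2|A_typical| = nH = 34 * 0.541 = 18.394, so |A_typical| ~ 2^18.394 = 3.445e+05

3.445e+05


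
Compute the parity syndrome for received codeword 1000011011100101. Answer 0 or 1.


Syndrome = XOR of all bits = 1 XOR 0 XOR 0 XOR 0 XOR 0 XOR 1 XOR 1 XOR 0 XOR 1 XOR 1 XOR 1 XOR 0 XOR 0 XOR 1 XOR 0 XOR 1 = 0

0


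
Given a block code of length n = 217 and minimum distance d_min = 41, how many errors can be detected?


Detection capability = d_min - 1 = 41 - 1 = 40

40 errors


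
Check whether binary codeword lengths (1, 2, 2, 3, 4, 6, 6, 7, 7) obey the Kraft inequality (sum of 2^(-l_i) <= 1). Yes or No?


Kraft sum = sum(2^(-l_i)) = 1.2344, need <= 1. Result: violated (a binary prefix-free code with these lengths cannot exist)

No


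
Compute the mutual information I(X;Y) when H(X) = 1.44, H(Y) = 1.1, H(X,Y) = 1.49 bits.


I(X;Y) = H(X) + H(Y) - H(X,Y) = 1.44 + 1.1 - 1.49 = 1.05

1.05 bits


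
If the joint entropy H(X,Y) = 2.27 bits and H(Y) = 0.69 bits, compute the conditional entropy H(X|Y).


H(X|Y) = H(X,Y) - H(Y) = 2.27 - 0.69 = 1.58

1.58 bits


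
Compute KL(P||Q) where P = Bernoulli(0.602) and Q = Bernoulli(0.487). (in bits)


KL = p*log2(p/q) + (1-p)*log2((1-p)/(1-q)) = 0.602*log2(0.602/0.487) + 0.398*log2(0.398/0.513) = 0.0384

0.0384 bits


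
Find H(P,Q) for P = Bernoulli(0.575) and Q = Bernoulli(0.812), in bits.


H(P,Q) = -p*log2(q) - (1-p)*log2(1-q). -0.575*log2(0.812) = 0.172758; -0.425*log2(0.188) = 1.024758. H(P,Q) = 0.172758 + 1.024758 = 1.1975

1.1975 bits


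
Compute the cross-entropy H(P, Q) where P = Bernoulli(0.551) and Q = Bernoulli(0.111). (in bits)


H(P,Q) = -p*log2(q) - (1-p)*log2(1-q). -0.551*log2(0.111) = 1.747424; -0.449*log2(0.889) = 0.076215. H(P,Q) = 1.747424 + 0.076215 = 1.8236

1.8236 bits


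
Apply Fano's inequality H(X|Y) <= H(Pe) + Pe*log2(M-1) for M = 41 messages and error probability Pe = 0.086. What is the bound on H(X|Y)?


H(Pe) = -Pe*log2(Pe) - (1-Pe)*log2(1-Pe) = -0.086*log2(0.086) - 0.914*log2(0.914) = 0.304399 + 0.118577 = 0.423. Pe*log2(M-1) = 0.086*log2(40) = 0.457686. Bound = H(Pe) + Pe*log2(M-1) = 0.304399 + 0.118577 + 0.457686 = 0.8807

0.8807 bits


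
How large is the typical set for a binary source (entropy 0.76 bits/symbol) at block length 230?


log2|A_typical| = nH = 230 * 0.76 = 174.8, so |A_typical| ~ 2^174.8 = 4.169e+52

4.169e+52


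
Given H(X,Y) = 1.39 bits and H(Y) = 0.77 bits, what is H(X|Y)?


H(X|Y) = H(X,Y) - H(Y) = 1.39 - 0.77 = 0.62

0.62 bits


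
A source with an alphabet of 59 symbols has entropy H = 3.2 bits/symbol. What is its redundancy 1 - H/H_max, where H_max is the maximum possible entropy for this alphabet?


H_max = log2(K) = log2(59) = 5.8826 bits/symbol. Redundancy = 1 - H/H_max = 1 - 3.2/5.8826 = 1 - 0.544 = 0.456

0.456


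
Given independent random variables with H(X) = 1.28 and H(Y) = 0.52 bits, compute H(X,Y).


For independent variables, H(X,Y) = H(X) + H(Y) = 1.28 + 0.52 = 1.8

1.8 bits


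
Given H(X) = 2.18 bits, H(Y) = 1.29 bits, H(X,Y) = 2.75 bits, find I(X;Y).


I(X;Y) = H(X) + H(Y) - H(X,Y) = 2.18 + 1.29 - 2.75 = 0.72

0.72 bits


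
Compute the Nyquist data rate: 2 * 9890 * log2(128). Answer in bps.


Rate = 2 * B * log2(M) = 2 * 9890 * 7.0 = 138460.0

138460.0 bps


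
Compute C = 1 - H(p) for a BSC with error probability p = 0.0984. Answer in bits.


H(p) = -p*log2(p) - (1-p)*log2(1-p) = -0.0984*log2(0.0984) - 0.9016*log2(0.9016) = 0.329167 + 0.134736 = 0.4639. C = 1 - H(p) = 1 - 0.4639 = 0.5361

0.5361 bits


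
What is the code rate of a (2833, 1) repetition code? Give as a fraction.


Rate = k/n = 1/2833

1/2833


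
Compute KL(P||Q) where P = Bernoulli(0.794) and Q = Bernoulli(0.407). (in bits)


KL = p*log2(p/q) + (1-p)*log2((1-p)/(1-q)) = 0.794*log2(0.794/0.407) + 0.206*log2(0.206/0.593) = 0.4513

0.4513 bits


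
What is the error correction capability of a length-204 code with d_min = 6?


Correction capability = floor((d-1)/2) = floor((6-1)/2) = 2

2 errors


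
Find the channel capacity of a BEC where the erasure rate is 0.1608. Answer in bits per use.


C = 1 - epsilon = 1 - 0.1608 = 0.8392

0.8392 bits


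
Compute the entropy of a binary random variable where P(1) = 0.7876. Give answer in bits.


H = -p*log2(p) - (1-p)*log2(1-p). -0.7876*log2(0.7876) = 0.271301; -0.2124*log2(0.2124) = 0.474745. H = 0.271301 + 0.474745 = 0.746

0.746 bits


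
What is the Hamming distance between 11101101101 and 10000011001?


Count differing positions: . ^ ^ . ^ ^ ^ . ^ . . = 6 differences

6


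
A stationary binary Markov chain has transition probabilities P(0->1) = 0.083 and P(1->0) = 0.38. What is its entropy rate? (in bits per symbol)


Stationary distribution: pi_0 = p10/(p01+p10) = 0.8207, pi_1 = 0.1793. Entropy rate H' = pi_0*H(p01) + pi_1*H(p10) = 0.8207*0.4127 + 0.1793*0.958 = 0.5104

0.5104 bits/symbol


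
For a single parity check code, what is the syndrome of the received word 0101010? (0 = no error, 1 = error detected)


Syndrome = XOR of all bits = 0 XOR 1 XOR 0 XOR 1 XOR 0 XOR 1 XOR 0 = 1

1


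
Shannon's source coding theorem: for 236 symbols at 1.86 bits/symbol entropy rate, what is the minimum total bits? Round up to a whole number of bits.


Minimum bits >= n * H = 236 * 1.86 = 438.96, rounded up to a whole number of bits = 439

439 bits


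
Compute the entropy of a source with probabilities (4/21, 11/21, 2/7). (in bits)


H = -sum(p_i * log2(p_i)). Terms: -(4/21)*log2(4/21) = 0.455680; -(11/21)*log2(11/21) = 0.488654; -(2/7)*log2(2/7) = 0.516387. H = 0.455680 + 0.488654 + 0.516387 = 1.4607

1.4607 bits


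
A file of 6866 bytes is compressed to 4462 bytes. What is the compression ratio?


Ratio = original / compressed = 6866 / 4462 = 1.5388

1.5388


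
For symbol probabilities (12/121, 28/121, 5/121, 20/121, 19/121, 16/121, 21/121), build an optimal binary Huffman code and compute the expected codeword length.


Huffman construction (repeatedly merge the two least-probable nodes; each merge adds 1 bit to every symbol beneath it): 5/121 + 12/121 = 17/121; 16/121 + 17/121 = 3/11; 19/121 + 20/121 = 39/121; 21/121 + 28/121 = 49/121; 3/11 + 39/121 = 72/121; 49/121 + 72/121 = 1. Resulting codeword lengths (in the order the probabilities were given): (4, 2, 4, 3, 3, 3, 2). L_avg = sum(p_i * l_i) = 12/121*4 + 28/121*2 + 5/121*4 + 20/121*3 + 19/121*3 + 16/121*3 + 21/121*2 = 331/121 = 2.7355

2.7355 bits


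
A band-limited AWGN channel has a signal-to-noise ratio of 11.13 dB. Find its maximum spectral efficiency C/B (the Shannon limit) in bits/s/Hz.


SNR_linear = 10^(11.13/10) = 12.9718; C/B = log2(1 + SNR_linear) = log2(1 + 12.9718) = 3.8044

3.8044 bits/s/Hz


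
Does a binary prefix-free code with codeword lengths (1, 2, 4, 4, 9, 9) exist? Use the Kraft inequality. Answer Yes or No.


Kraft sum = sum(2^(-l_i)) = 0.8789, need <= 1. Result: satisfied (a binary prefix-free code with these lengths exists)

Yes


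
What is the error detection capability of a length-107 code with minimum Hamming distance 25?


Detection capability = d_min - 1 = 25 - 1 = 24

24 errors


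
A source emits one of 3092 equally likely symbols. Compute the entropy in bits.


H = log2(n) = log2(3092) = 11.5943

11.5943 bits


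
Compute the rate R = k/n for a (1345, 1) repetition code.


Rate = k/n = 1/1345

1/1345


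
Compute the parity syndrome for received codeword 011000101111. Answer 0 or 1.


Syndrome = XOR of all bits = 0 XOR 1 XOR 1 XOR 0 XOR 0 XOR 0 XOR 1 XOR 0 XOR 1 XOR 1 XOR 1 XOR 1 = 1

1


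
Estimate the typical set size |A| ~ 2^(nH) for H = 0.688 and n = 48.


log2|A_typical| = nH = 48 * 0.688 = 33.024, so |A_typical| ~ 2^33.024 = 8.734e+09

8.734e+09


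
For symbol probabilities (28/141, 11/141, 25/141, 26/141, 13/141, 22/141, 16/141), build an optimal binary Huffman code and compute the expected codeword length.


Huffman construction (repeatedly merge the two least-probable nodes; each merge adds 1 bit to every symbol beneath it): 11/141 + 13/141 = 8/47; 16/141 + 22/141 = 38/141; 8/47 + 25/141 = 49/141; 26/141 + 28/141 = 18/47; 38/141 + 49/141 = 29/47; 18/47 + 29/47 = 1. Resulting codeword lengths (in the order the probabilities were given): (2, 4, 3, 2, 4, 3, 3). L_avg = sum(p_i * l_i) = 28/141*2 + 11/141*4 + 25/141*3 + 26/141*2 + 13/141*4 + 22/141*3 + 16/141*3 = 131/47 = 2.7872

2.7872 bits


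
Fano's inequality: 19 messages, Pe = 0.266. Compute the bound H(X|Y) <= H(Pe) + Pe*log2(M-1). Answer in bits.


H(Pe) = -Pe*log2(Pe) - (1-Pe)*log2(1-Pe) = -0.266*log2(0.266) - 0.734*log2(0.734) = 0.508193 + 0.327473 = 0.8357. Pe*log2(M-1) = 0.266*log2(18) = 1.109200. Bound = H(Pe) + Pe*log2(M-1) = 0.508193 + 0.327473 + 1.109200 = 1.9449

1.9449 bits


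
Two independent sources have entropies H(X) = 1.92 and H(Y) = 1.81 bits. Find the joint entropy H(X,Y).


For independent variables, H(X,Y) = H(X) + H(Y) = 1.92 + 1.81 = 3.73

3.73 bits


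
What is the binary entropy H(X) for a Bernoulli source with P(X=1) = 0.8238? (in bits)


H = -p*log2(p) - (1-p)*log2(1-p). -0.8238*log2(0.8238) = 0.230362; -0.1762*log2(0.1762) = 0.441331. H = 0.230362 + 0.441331 = 0.6717

0.6717 bits


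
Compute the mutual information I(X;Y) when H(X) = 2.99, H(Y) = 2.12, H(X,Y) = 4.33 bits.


I(X;Y) = H(X) + H(Y) - H(X,Y) = 2.99 + 2.12 - 4.33 = 0.78

0.78 bits


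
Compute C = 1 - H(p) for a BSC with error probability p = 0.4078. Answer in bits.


H(p) = -p*log2(p) - (1-p)*log2(1-p) = -0.4078*log2(0.4078) - 0.5922*log2(0.5922) = 0.527720 + 0.447611 = 0.9753. C = 1 - H(p) = 1 - 0.9753 = 0.0247

0.0247 bits


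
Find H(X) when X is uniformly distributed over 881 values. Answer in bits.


H = log2(n) = log2(881) = 9.783

9.783 bits


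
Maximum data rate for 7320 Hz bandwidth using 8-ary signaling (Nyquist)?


Rate = 2 * B * log2(M) = 2 * 7320 * 3.0 = 43920.0

43920.0 bps


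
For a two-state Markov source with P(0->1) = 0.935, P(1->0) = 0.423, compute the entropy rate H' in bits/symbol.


Stationary distribution: pi_0 = p10/(p01+p10) = 0.3115, pi_1 = 0.6885. Entropy rate H' = pi_0*H(p01) + pi_1*H(p10) = 0.3115*0.347 + 0.6885*0.9828 = 0.7848

0.7848 bits/symbol


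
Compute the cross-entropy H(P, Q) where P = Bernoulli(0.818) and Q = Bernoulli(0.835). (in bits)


H(P,Q) = -p*log2(q) - (1-p)*log2(1-q). -0.818*log2(0.835) = 0.212804; -0.182*log2(0.165) = 0.473102. H(P,Q) = 0.212804 + 0.473102 = 0.6859

0.6859 bits


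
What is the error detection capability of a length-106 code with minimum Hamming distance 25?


Detection capability = d_min - 1 = 25 - 1 = 24

24 errors


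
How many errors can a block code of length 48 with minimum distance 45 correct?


Correction capability = floor((d-1)/2) = floor((45-1)/2) = 22

22 errors


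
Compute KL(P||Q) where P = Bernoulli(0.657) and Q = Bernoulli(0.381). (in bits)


KL = p*log2(p/q) + (1-p)*log2((1-p)/(1-q)) = 0.657*log2(0.657/0.381) + 0.343*log2(0.343/0.619) = 0.2243

0.2243 bits


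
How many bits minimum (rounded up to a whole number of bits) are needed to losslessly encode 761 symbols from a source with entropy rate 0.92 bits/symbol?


Minimum bits >= n * H = 761 * 0.92 = 700.12, rounded up to a whole number of bits = 701

701 bits


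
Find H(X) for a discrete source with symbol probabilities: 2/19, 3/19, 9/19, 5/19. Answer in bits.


H = -sum(p_i * log2(p_i)). Terms: -(2/19)*log2(2/19) = 0.341887; -(3/19)*log2(3/19) = 0.420468; -(9/19)*log2(9/19) = 0.510633; -(5/19)*log2(5/19) = 0.506842. H = 0.341887 + 0.420468 + 0.510633 + 0.506842 = 1.7798

1.7798 bits


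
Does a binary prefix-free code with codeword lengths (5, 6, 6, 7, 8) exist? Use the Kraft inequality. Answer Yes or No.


Kraft sum = sum(2^(-l_i)) = 0.0742, need <= 1. Result: satisfied (a binary prefix-free code with these lengths exists)

Yes


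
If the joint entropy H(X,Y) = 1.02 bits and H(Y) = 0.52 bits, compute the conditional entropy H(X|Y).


H(X|Y) = H(X,Y) - H(Y) = 1.02 - 0.52 = 0.5

0.5 bits


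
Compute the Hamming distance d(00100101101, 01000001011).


Count differing positions: . ^ ^ . . ^ . . ^ ^ . = 5 differences

5


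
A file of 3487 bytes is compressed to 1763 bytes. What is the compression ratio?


Ratio = original / compressed = 3487 / 1763 = 1.9779

1.9779


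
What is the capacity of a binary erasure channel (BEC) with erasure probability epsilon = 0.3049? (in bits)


C = 1 - epsilon = 1 - 0.3049 = 0.6951

0.6951 bits


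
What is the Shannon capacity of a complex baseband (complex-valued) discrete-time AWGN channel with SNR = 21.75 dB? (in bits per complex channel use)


SNR_linear = 10^(21.75/10) = 149.6236; C = log2(1 + SNR_linear) = log2(1 + 149.6236) = 7.2348

7.2348 bits/channel use


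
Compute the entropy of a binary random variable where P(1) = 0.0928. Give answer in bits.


H = -p*log2(p) - (1-p)*log2(1-p). -0.0928*log2(0.0928) = 0.318279; -0.9072*log2(0.9072) = 0.127468. H = 0.318279 + 0.127468 = 0.4457

0.4457 bits


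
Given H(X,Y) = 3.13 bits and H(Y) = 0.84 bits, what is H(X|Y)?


H(X|Y) = H(X,Y) - H(Y) = 3.13 - 0.84 = 2.29

2.29 bits


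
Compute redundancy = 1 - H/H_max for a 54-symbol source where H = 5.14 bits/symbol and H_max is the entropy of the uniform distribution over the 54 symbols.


H_max = log2(K) = log2(54) = 5.7549 bits/symbol. Redundancy = 1 - H/H_max = 1 - 5.14/5.7549 = 1 - 0.8932 = 0.1068

0.1068


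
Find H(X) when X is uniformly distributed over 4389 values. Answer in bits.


H = log2(n) = log2(4389) = 12.0997

12.0997 bits


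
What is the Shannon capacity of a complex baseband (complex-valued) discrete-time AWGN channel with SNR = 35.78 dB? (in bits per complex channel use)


SNR_linear = 10^(35.78/10) = 3784.4258; C = log2(1 + SNR_linear) = log2(1 + 3784.4258) = 11.8862

11.8862 bits/channel use


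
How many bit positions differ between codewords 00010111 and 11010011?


Count differing positions: ^ ^ . . . ^ . . = 3 differences

3


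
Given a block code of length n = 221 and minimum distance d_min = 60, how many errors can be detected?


Detection capability = d_min - 1 = 60 - 1 = 59

59 errors


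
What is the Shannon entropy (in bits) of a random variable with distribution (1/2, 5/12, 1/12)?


H = -sum(p_i * log2(p_i)). Terms: -(1/2)*log2(1/2) = 0.500000; -(5/12)*log2(5/12) = 0.526264; -(1/12)*log2(1/12) = 0.298747. H = 0.500000 + 0.526264 + 0.298747 = 1.325

1.325 bits


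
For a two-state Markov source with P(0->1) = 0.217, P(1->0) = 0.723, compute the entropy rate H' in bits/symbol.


Stationary distribution: pi_0 = p10/(p01+p10) = 0.7691, pi_1 = 0.2309. Entropy rate H' = pi_0*H(p01) + pi_1*H(p10) = 0.7691*0.7547 + 0.2309*0.8513 = 0.777

0.777 bits/symbol


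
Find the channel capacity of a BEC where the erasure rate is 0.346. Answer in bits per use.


C = 1 - epsilon = 1 - 0.346 = 0.654

0.654 bits


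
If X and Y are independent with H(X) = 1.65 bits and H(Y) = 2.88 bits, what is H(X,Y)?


For independent variables, H(X,Y) = H(X) + H(Y) = 1.65 + 2.88 = 4.53

4.53 bits


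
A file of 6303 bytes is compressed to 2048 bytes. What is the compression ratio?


Ratio = original / compressed = 6303 / 2048 = 3.0776

3.0776


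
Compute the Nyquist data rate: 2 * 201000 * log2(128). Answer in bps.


Rate = 2 * B * log2(M) = 2 * 201000 * 7.0 = 2814000.0

2814000.0 bps


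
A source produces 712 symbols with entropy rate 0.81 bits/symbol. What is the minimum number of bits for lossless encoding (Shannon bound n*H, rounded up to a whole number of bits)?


Minimum bits >= n * H = 712 * 0.81 = 576.72, rounded up to a whole number of bits = 577

577 bits


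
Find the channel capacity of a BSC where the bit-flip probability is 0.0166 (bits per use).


H(p) = -p*log2(p) - (1-p)*log2(1-p) = -0.0166*log2(0.0166) - 0.9834*log2(0.9834) = 0.098150 + 0.023749 = 0.1219. C = 1 - H(p) = 1 - 0.1219 = 0.8781

0.8781 bits


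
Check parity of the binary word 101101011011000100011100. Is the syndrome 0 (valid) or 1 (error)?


Syndrome = XOR of all bits = 1 XOR 0 XOR 1 XOR 1 XOR 0 XOR 1 XOR 0 XOR 1 XOR 1 XOR 0 XOR 1 XOR 1 XOR 0 XOR 0 XOR 0 XOR 1 XOR 0 XOR 0 XOR 0 XOR 1 XOR 1 XOR 1 XOR 0 XOR 0 = 0

0


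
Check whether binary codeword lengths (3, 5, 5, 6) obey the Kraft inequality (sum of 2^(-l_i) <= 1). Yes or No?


Kraft sum = sum(2^(-l_i)) = 0.2031, need <= 1. Result: satisfied (a binary prefix-free code with these lengths exists)

Yes


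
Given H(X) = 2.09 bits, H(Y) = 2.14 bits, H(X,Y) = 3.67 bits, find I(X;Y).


I(X;Y) = H(X) + H(Y) - H(X,Y) = 2.09 + 2.14 - 3.67 = 0.56

0.56 bits


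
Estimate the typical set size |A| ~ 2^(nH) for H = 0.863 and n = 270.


log2|A_typical| = nH = 270 * 0.863 = 233.01, so |A_typical| ~ 2^233.01 = 1.390e+70

1.390e+70


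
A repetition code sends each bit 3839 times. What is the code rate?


Rate = k/n = 1/3839

1/3839


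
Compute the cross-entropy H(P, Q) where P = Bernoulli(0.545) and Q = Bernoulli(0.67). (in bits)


H(P,Q) = -p*log2(q) - (1-p)*log2(1-q). -0.545*log2(0.67) = 0.314883; -0.455*log2(0.33) = 0.727755. H(P,Q) = 0.314883 + 0.727755 = 1.0426

1.0426 bits


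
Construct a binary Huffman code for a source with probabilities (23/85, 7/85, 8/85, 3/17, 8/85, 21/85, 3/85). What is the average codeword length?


Huffman construction (repeatedly merge the two least-probable nodes; each merge adds 1 bit to every symbol beneath it): 3/85 + 7/85 = 2/17; 8/85 + 8/85 = 16/85; 2/17 + 3/17 = 5/17; 16/85 + 21/85 = 37/85; 23/85 + 5/17 = 48/85; 37/85 + 48/85 = 1. Resulting codeword lengths (in the order the probabilities were given): (2, 4, 3, 3, 3, 2, 4). L_avg = sum(p_i * l_i) = 23/85*2 + 7/85*4 + 8/85*3 + 3/17*3 + 8/85*3 + 21/85*2 + 3/85*4 = 13/5 = 2.6

2.6 bits


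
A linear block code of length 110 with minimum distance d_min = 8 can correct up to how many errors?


Correction capability = floor((d-1)/2) = floor((8-1)/2) = 3

3 errors


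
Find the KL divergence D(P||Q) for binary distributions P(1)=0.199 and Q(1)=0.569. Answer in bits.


KL = p*log2(p/q) + (1-p)*log2((1-p)/(1-q)) = 0.199*log2(0.199/0.569) + 0.801*log2(0.801/0.431) = 0.4146

0.4146 bits


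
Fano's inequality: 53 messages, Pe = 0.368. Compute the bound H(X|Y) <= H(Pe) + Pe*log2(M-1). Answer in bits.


H(Pe) = -Pe*log2(Pe) - (1-Pe)*log2(1-Pe) = -0.368*log2(0.368) - 0.632*log2(0.632) = 0.530738 + 0.418386 = 0.9491. Pe*log2(M-1) = 0.368*log2(52) = 2.097762. Bound = H(Pe) + Pe*log2(M-1) = 0.530738 + 0.418386 + 2.097762 = 3.0469

3.0469 bits


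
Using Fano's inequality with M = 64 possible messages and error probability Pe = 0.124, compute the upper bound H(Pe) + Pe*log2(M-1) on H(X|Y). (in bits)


H(Pe) = -Pe*log2(Pe) - (1-Pe)*log2(1-Pe) = -0.124*log2(0.124) - 0.876*log2(0.876) = 0.373437 + 0.167314 = 0.5408. Pe*log2(M-1) = 0.124*log2(63) = 0.741183. Bound = H(Pe) + Pe*log2(M-1) = 0.373437 + 0.167314 + 0.741183 = 1.2819

1.2819 bits


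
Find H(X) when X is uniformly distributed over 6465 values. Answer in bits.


H = log2(n) = log2(6465) = 12.6584

12.6584 bits


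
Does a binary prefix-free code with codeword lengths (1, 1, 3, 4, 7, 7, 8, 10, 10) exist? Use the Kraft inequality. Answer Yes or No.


Kraft sum = sum(2^(-l_i)) = 1.209, need <= 1. Result: violated (a binary prefix-free code with these lengths cannot exist)

No


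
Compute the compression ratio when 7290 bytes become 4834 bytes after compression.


Ratio = original / compressed = 7290 / 4834 = 1.5081

1.5081


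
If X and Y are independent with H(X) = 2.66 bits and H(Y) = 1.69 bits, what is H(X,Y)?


For independent variables, H(X,Y) = H(X) + H(Y) = 2.66 + 1.69 = 4.35

4.35 bits


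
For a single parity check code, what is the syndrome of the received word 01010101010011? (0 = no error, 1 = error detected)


Syndrome = XOR of all bits = 0 XOR 1 XOR 0 XOR 1 XOR 0 XOR 1 XOR 0 XOR 1 XOR 0 XOR 1 XOR 0 XOR 0 XOR 1 XOR 1 = 1

1


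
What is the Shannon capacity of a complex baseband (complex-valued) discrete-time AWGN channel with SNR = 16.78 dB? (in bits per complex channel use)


SNR_linear = 10^(16.78/10) = 47.6431; C = log2(1 + SNR_linear) = log2(1 + 47.6431) = 5.6042

5.6042 bits/channel use


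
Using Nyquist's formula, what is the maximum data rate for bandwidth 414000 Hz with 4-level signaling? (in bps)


Rate = 2 * B * log2(M) = 2 * 414000 * 2.0 = 1656000.0

1656000.0 bps


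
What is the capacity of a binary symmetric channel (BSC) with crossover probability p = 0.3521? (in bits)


H(p) = -p*log2(p) - (1-p)*log2(1-p) = -0.3521*log2(0.3521) - 0.6479*log2(0.6479) = 0.530242 + 0.405687 = 0.9359. C = 1 - H(p) = 1 - 0.9359 = 0.0641

0.0641 bits


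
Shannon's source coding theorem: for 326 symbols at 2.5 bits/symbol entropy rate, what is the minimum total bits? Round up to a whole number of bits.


Minimum bits >= n * H = 326 * 2.5 = 815.0, rounded up to a whole number of bits = 815

815 bits


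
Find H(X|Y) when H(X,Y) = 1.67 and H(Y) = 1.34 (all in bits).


H(X|Y) = H(X,Y) - H(Y) = 1.67 - 1.34 = 0.33

0.33 bits


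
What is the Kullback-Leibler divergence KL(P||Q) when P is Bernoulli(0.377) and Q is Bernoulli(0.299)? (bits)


KL = p*log2(p/q) + (1-p)*log2((1-p)/(1-q)) = 0.377*log2(0.377/0.299) + 0.623*log2(0.623/0.701) = 0.0201

0.0201 bits


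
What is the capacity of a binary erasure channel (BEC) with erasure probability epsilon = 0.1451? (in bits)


C = 1 - epsilon = 1 - 0.1451 = 0.8549

0.8549 bits


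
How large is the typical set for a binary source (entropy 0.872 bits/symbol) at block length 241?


log2|A_typical| = nH = 241 * 0.872 = 210.152, so |A_typical| ~ 2^210.152 = 1.828e+63

1.828e+63


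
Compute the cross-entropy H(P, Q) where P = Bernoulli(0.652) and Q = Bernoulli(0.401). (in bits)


H(P,Q) = -p*log2(q) - (1-p)*log2(1-q). -0.652*log2(0.401) = 0.859548; -0.348*log2(0.599) = 0.257301. H(P,Q) = 0.859548 + 0.257301 = 1.1168

1.1168 bits


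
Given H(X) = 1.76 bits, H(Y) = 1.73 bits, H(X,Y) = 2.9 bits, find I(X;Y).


I(X;Y) = H(X) + H(Y) - H(X,Y) = 1.76 + 1.73 - 2.9 = 0.59

0.59 bits


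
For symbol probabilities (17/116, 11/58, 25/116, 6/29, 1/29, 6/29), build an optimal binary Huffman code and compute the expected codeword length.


Huffman construction (repeatedly merge the two least-probable nodes; each merge adds 1 bit to every symbol beneath it): 1/29 + 17/116 = 21/116; 21/116 + 11/58 = 43/116; 6/29 + 6/29 = 12/29; 25/116 + 43/116 = 17/29; 12/29 + 17/29 = 1. Resulting codeword lengths (in the order the probabilities were given): (4, 3, 2, 2, 4, 2). L_avg = sum(p_i * l_i) = 17/116*4 + 11/58*3 + 25/116*2 + 6/29*2 + 1/29*4 + 6/29*2 = 74/29 = 2.5517

2.5517 bits


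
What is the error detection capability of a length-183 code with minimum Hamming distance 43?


Detection capability = d_min - 1 = 43 - 1 = 42

42 errors


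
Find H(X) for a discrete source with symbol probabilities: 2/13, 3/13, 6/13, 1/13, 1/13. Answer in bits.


H = -sum(p_i * log2(p_i)). Terms: -(2/13)*log2(2/13) = 0.415452; -(3/13)*log2(3/13) = 0.488187; -(6/13)*log2(6/13) = 0.514836; -(1/13)*log2(1/13) = 0.284649; -(1/13)*log2(1/13) = 0.284649. H = 0.415452 + 0.488187 + 0.514836 + 0.284649 + 0.284649 = 1.9878

1.9878 bits


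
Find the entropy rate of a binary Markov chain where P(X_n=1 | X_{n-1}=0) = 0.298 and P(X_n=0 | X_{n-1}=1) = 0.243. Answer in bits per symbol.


Stationary distribution: pi_0 = p10/(p01+p10) = 0.4492, pi_1 = 0.5508. Entropy rate H' = pi_0*H(p01) + pi_1*H(p10) = 0.4492*0.8788 + 0.5508*0.8 = 0.8354

0.8354 bits/symbol


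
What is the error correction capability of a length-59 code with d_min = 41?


Correction capability = floor((d-1)/2) = floor((41-1)/2) = 20

20 errors


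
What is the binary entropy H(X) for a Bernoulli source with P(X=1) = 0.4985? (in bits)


H = -p*log2(p) - (1-p)*log2(1-p). -0.4985*log2(0.4985) = 0.500661; -0.5015*log2(0.5015) = 0.499333. H = 0.500661 + 0.499333 = 1.0

1.0 bits


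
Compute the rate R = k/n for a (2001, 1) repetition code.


Rate = k/n = 1/2001

1/2001


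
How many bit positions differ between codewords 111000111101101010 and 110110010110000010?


Count differing positions: . . ^ ^ ^ . ^ . ^ . ^ ^ ^ . ^ . . . = 9 differences

9


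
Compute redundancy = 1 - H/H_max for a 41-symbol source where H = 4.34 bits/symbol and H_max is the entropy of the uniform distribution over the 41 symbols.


H_max = log2(K) = log2(41) = 5.3576 bits/symbol. Redundancy = 1 - H/H_max = 1 - 4.34/5.3576 = 1 - 0.8101 = 0.1899

0.1899


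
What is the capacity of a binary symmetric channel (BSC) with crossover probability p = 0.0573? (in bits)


H(p) = -p*log2(p) - (1-p)*log2(1-p) = -0.0573*log2(0.0573) - 0.9427*log2(0.9427) = 0.236381 + 0.080251 = 0.3166. C = 1 - H(p) = 1 - 0.3166 = 0.6834

0.6834 bits


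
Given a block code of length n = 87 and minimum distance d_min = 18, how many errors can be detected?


Detection capability = d_min - 1 = 18 - 1 = 17

17 errors


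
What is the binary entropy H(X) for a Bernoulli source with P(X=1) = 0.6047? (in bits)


H = -p*log2(p) - (1-p)*log2(1-p). -0.6047*log2(0.6047) = 0.438836; -0.3953*log2(0.3953) = 0.529299. H = 0.438836 + 0.529299 = 0.9681

0.9681 bits


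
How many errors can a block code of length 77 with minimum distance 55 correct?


Correction capability = floor((d-1)/2) = floor((55-1)/2) = 27

27 errors


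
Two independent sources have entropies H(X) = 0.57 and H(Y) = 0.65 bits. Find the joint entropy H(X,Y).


For independent variables, H(X,Y) = H(X) + H(Y) = 0.57 + 0.65 = 1.22

1.22 bits


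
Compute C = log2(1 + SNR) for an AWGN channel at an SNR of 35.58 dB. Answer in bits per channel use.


SNR_linear = 10^(35.58/10) = 3614.0986; C = log2(1 + SNR_linear) = log2(1 + 3614.0986) = 11.8198

11.8198 bits/channel use


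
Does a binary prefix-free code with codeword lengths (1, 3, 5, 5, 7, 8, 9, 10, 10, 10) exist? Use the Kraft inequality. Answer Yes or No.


Kraft sum = sum(2^(-l_i)) = 0.7041, need <= 1. Result: satisfied (a binary prefix-free code with these lengths exists)

Yes


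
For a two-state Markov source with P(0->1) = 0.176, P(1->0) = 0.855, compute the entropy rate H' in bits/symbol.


Stationary distribution: pi_0 = p10/(p01+p10) = 0.8293, pi_1 = 0.1707. Entropy rate H' = pi_0*H(p01) + pi_1*H(p10) = 0.8293*0.6712 + 0.1707*0.5972 = 0.6586

0.6586 bits/symbol


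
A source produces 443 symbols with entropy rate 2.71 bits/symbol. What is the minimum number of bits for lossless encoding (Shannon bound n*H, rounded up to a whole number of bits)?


Minimum bits >= n * H = 443 * 2.71 = 1200.53, rounded up to a whole number of bits = 1201

1201 bits


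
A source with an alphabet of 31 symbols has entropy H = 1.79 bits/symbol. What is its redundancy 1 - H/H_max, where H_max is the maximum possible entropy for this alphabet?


H_max = log2(K) = log2(31) = 4.9542 bits/symbol. Redundancy = 1 - H/H_max = 1 - 1.79/4.9542 = 1 - 0.3613 = 0.6387

0.6387


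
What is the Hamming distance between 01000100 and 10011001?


Count differing positions: ^ ^ . ^ ^ ^ . ^ = 6 differences

6
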